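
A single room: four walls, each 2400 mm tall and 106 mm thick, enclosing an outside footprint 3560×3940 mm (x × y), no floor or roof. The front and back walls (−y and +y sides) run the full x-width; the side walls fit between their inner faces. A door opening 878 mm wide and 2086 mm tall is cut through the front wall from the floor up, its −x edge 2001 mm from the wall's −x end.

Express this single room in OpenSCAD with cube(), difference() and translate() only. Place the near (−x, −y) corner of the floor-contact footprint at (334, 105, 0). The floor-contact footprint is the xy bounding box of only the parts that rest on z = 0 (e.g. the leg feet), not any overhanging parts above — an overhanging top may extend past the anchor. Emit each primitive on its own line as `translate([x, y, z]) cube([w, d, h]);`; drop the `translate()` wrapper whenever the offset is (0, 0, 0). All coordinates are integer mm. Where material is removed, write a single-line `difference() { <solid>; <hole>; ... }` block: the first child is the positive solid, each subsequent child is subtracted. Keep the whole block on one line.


difference() { translate([334, 105, 0]) cube([3560, 106, 2400]); translate([2335, 105, 0]) cube([878, 106, 2086]); }
translate([334, 3939, 0]) cube([3560, 106, 2400]);
translate([334, 211, 0]) cube([106, 3728, 2400]);
translate([3788, 211, 0]) cube([106, 3728, 2400]);


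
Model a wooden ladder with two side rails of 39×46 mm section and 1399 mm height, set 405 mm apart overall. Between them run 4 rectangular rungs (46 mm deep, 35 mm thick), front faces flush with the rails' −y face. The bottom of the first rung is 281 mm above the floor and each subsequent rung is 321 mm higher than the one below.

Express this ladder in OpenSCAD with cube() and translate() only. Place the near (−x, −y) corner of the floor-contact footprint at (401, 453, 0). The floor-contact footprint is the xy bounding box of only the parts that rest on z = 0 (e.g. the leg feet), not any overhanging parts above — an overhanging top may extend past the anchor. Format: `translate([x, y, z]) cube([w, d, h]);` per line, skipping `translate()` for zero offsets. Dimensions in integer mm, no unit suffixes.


translate([401, 453, 0]) cube([39, 46, 1399]);
translate([767, 453, 0]) cube([39, 46, 1399]);
translate([440, 453, 281]) cube([327, 46, 35]);
translate([440, 453, 602]) cube([327, 46, 35]);
translate([440, 453, 923]) cube([327, 46, 35]);
translate([440, 453, 1244]) cube([327, 46, 35]);


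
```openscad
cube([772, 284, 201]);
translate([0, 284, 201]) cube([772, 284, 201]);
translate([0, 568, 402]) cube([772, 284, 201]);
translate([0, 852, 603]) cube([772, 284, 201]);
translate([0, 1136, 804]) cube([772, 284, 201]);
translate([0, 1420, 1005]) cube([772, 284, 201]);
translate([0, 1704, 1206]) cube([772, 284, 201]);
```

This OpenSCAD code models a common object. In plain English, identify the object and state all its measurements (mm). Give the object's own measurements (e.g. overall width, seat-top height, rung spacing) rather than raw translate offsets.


A straight staircase of 7 solid steps. Each step is 772 mm wide (x), 284 mm deep (y, the going) and 201 mm tall (the rise). The first step rests on the floor; each subsequent step sits one going further in +y and one rise higher in +z, directly behind and above the previous step with no overlap.


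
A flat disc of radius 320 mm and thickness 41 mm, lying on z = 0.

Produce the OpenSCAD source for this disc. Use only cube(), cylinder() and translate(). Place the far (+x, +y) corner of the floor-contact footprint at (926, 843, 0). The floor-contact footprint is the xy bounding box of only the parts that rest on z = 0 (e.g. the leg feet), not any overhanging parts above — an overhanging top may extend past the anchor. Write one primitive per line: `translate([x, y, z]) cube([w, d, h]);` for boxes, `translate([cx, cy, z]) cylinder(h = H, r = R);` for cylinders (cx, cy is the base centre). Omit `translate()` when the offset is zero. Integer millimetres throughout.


translate([606, 523, 0]) cylinder(h = 41, r = 320);


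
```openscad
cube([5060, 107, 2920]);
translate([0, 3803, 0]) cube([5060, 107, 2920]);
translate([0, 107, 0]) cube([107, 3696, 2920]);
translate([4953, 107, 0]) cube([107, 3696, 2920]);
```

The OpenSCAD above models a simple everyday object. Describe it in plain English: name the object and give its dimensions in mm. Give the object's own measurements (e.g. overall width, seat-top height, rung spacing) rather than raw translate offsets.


The wall frame of a small rectangular building: four walls, each 2920 mm tall and 107 mm thick, enclosing a footprint 5060 mm (x) by 3910 mm (y) outside-to-outside, with no floor or roof. The front and back walls (the −y and +y sides) span the full width; the two side walls fit between them.


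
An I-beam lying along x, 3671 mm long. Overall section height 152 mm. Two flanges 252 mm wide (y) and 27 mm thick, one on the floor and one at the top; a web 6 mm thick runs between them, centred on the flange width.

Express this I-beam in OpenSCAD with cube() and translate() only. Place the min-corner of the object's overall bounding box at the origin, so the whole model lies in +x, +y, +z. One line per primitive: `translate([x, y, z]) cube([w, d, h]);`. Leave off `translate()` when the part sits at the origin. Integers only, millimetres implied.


cube([3671, 252, 27]);
translate([0, 123, 27]) cube([3671, 6, 98]);
translate([0, 0, 125]) cube([3671, 252, 27]);


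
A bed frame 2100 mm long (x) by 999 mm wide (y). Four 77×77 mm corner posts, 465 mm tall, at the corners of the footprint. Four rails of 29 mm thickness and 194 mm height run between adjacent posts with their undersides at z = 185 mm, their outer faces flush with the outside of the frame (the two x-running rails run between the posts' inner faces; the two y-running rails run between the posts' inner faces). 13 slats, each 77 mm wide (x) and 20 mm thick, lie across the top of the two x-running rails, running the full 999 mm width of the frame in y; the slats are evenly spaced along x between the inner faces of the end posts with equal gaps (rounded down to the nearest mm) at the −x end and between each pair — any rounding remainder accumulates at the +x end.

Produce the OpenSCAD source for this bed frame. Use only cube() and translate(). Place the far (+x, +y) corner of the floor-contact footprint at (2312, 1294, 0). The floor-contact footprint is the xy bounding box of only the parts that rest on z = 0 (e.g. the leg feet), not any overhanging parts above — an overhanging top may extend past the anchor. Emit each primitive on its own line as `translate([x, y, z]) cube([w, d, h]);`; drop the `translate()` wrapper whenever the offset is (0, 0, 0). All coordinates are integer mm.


translate([212, 295, 0]) cube([77, 77, 465]);
translate([212, 1217, 0]) cube([77, 77, 465]);
translate([2235, 295, 0]) cube([77, 77, 465]);
translate([2235, 1217, 0]) cube([77, 77, 465]);
translate([289, 295, 185]) cube([1946, 29, 194]);
translate([289, 1265, 185]) cube([1946, 29, 194]);
translate([212, 372, 185]) cube([29, 845, 194]);
translate([2283, 372, 185]) cube([29, 845, 194]);
translate([356, 295, 379]) cube([77, 999, 20]);
translate([500, 295, 379]) cube([77, 999, 20]);
translate([644, 295, 379]) cube([77, 999, 20]);
translate([788, 295, 379]) cube([77, 999, 20]);
translate([932, 295, 379]) cube([77, 999, 20]);
translate([1076, 295, 379]) cube([77, 999, 20]);
translate([1220, 295, 379]) cube([77, 999, 20]);
translate([1364, 295, 379]) cube([77, 999, 20]);
translate([1508, 295, 379]) cube([77, 999, 20]);
translate([1652, 295, 379]) cube([77, 999, 20]);
translate([1796, 295, 379]) cube([77, 999, 20]);
translate([1940, 295, 379]) cube([77, 999, 20]);
translate([2084, 295, 379]) cube([77, 999, 20]);


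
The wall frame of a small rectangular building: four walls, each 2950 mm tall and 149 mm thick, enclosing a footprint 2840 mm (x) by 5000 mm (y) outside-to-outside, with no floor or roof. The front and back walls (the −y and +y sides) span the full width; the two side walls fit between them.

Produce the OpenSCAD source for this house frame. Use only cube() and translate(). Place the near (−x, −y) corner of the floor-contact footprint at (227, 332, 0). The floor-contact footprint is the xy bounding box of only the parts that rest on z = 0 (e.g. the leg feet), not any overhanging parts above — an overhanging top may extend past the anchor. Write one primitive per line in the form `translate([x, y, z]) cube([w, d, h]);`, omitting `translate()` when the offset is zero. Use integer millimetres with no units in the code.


translate([227, 332, 0]) cube([2840, 149, 2950]);
translate([227, 5183, 0]) cube([2840, 149, 2950]);
translate([227, 481, 0]) cube([149, 4702, 2950]);
translate([2918, 481, 0]) cube([149, 4702, 2950]);


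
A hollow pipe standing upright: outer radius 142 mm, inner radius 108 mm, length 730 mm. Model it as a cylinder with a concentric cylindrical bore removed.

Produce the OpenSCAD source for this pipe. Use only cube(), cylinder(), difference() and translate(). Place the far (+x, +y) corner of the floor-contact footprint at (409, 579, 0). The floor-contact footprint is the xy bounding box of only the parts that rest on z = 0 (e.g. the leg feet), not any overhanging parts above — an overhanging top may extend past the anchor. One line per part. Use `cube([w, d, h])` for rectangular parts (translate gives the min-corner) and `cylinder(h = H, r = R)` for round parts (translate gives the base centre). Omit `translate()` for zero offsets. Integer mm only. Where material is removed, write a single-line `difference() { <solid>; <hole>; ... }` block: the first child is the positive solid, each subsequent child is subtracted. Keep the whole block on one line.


difference() { translate([267, 437, 0]) cylinder(h = 730, r = 142); translate([267, 437, 0]) cylinder(h = 730, r = 108); }


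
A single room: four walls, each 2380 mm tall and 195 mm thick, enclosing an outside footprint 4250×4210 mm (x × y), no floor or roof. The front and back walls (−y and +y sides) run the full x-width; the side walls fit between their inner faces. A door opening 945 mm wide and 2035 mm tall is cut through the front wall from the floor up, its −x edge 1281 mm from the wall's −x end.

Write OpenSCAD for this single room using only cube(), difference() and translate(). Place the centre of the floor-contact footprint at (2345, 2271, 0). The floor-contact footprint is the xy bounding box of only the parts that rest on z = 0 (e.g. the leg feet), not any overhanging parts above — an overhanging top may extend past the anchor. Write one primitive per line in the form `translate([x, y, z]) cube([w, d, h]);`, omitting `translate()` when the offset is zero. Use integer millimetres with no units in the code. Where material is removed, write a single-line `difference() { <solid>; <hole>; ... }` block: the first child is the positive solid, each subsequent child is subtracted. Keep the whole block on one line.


difference() { translate([220, 166, 0]) cube([4250, 195, 2380]); translate([1501, 166, 0]) cube([945, 195, 2035]); }
translate([220, 4181, 0]) cube([4250, 195, 2380]);
translate([220, 361, 0]) cube([195, 3820, 2380]);
translate([4275, 361, 0]) cube([195, 3820, 2380]);


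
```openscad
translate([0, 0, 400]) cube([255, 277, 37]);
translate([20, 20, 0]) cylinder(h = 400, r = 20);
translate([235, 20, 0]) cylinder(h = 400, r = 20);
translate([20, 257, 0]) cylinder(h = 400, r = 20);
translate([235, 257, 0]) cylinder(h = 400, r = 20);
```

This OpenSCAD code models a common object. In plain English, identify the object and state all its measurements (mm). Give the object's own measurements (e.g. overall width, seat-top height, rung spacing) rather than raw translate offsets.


A simple wooden stool: a rectangular seat 255 mm (x) by 277 mm (y), 37 mm thick, top face at z = 437 mm, on four round legs, each 40 mm in diameter. The legs rest on z = 0, each leg's axis is inset half a diameter from the nearest pair of seat edges (so the leg's bounding box is flush with the corner).


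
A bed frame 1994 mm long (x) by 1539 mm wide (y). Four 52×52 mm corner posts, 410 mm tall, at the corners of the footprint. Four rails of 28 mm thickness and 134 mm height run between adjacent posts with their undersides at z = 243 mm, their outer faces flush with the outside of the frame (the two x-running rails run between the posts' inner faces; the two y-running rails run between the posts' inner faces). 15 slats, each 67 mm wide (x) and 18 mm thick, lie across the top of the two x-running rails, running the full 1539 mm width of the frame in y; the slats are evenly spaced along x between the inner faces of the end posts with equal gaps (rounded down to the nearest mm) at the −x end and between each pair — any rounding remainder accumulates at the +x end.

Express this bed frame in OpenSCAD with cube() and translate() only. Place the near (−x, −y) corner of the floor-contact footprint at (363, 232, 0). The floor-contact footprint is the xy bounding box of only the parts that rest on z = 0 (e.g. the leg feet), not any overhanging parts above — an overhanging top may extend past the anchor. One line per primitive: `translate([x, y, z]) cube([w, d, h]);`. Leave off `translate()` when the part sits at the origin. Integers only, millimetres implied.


translate([363, 232, 0]) cube([52, 52, 410]);
translate([363, 1719, 0]) cube([52, 52, 410]);
translate([2305, 232, 0]) cube([52, 52, 410]);
translate([2305, 1719, 0]) cube([52, 52, 410]);
translate([415, 232, 243]) cube([1890, 28, 134]);
translate([415, 1743, 243]) cube([1890, 28, 134]);
translate([363, 284, 243]) cube([28, 1435, 134]);
translate([2329, 284, 243]) cube([28, 1435, 134]);
translate([470, 232, 377]) cube([67, 1539, 18]);
translate([592, 232, 377]) cube([67, 1539, 18]);
translate([714, 232, 377]) cube([67, 1539, 18]);
translate([836, 232, 377]) cube([67, 1539, 18]);
translate([958, 232, 377]) cube([67, 1539, 18]);
translate([1080, 232, 377]) cube([67, 1539, 18]);
translate([1202, 232, 377]) cube([67, 1539, 18]);
translate([1324, 232, 377]) cube([67, 1539, 18]);
translate([1446, 232, 377]) cube([67, 1539, 18]);
translate([1568, 232, 377]) cube([67, 1539, 18]);
translate([1690, 232, 377]) cube([67, 1539, 18]);
translate([1812, 232, 377]) cube([67, 1539, 18]);
translate([1934, 232, 377]) cube([67, 1539, 18]);
translate([2056, 232, 377]) cube([67, 1539, 18]);
translate([2178, 232, 377]) cube([67, 1539, 18]);


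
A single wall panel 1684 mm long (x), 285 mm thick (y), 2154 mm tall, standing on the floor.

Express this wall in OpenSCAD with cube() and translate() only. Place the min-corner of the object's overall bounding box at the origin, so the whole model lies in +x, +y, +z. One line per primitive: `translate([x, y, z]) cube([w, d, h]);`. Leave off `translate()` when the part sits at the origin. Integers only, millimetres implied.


cube([1684, 285, 2154]);


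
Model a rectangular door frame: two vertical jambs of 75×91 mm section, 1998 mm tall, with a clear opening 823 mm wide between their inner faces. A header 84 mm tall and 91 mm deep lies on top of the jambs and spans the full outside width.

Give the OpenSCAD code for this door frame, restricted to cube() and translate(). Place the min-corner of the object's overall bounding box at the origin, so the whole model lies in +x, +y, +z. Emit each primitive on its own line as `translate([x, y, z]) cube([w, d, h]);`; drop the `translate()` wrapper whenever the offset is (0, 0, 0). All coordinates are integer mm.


cube([75, 91, 1998]);
translate([898, 0, 0]) cube([75, 91, 1998]);
translate([0, 0, 1998]) cube([973, 91, 84]);


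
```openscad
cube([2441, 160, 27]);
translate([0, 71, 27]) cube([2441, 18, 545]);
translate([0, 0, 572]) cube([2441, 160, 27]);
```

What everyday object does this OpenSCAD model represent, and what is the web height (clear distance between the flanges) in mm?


An I-beam. The web height is 545 mm.

Two wide flanges with a thin centred web — an I-beam. Overall 599 mm minus two 27 mm flanges gives a web of 599 − 2·27 = 545 mm.


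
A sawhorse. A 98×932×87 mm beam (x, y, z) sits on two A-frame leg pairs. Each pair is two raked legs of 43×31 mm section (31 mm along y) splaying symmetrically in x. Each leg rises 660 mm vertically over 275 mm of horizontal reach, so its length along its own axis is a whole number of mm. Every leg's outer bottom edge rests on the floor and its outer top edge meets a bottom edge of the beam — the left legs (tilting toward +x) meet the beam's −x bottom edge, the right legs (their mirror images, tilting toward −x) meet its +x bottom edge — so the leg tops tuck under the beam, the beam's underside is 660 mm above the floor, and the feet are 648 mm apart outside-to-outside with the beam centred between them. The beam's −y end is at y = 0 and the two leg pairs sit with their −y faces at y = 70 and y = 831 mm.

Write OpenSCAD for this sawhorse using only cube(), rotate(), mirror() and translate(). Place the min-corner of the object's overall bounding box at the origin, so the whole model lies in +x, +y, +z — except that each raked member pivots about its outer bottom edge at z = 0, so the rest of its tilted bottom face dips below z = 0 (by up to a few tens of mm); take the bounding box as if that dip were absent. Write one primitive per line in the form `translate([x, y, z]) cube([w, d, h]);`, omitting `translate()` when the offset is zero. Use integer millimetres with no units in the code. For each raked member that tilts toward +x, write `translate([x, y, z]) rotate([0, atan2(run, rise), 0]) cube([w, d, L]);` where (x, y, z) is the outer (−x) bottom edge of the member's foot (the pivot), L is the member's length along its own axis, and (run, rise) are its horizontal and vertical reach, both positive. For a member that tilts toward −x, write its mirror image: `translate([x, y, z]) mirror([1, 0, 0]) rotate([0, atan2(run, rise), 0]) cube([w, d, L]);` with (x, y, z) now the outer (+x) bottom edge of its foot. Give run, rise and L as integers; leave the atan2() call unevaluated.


// leg length = √(275² + 660²) = 715
// right-leg outer foot x = 2·275 + 98 = 648
// beam min-corner = (275, 0, 660)
translate([275, 0, 660]) cube([98, 932, 87]);
translate([0, 70, 0]) rotate([0, atan2(275, 660), 0]) cube([43, 31, 715]);
translate([648, 70, 0]) mirror([1, 0, 0]) rotate([0, atan2(275, 660), 0]) cube([43, 31, 715]);
translate([0, 831, 0]) rotate([0, atan2(275, 660), 0]) cube([43, 31, 715]);
translate([648, 831, 0]) mirror([1, 0, 0]) rotate([0, atan2(275, 660), 0]) cube([43, 31, 715]);


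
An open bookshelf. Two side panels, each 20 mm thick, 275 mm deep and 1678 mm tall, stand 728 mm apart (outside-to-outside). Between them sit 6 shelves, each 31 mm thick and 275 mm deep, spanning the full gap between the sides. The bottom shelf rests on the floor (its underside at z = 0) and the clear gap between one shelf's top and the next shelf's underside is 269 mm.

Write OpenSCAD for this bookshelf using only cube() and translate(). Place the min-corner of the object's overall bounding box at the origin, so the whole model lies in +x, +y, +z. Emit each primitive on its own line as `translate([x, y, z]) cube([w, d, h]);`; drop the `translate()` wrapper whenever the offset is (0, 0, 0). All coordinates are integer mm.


cube([20, 275, 1678]);
translate([708, 0, 0]) cube([20, 275, 1678]);
translate([20, 0, 0]) cube([688, 275, 31]);
translate([20, 0, 300]) cube([688, 275, 31]);
translate([20, 0, 600]) cube([688, 275, 31]);
translate([20, 0, 900]) cube([688, 275, 31]);
translate([20, 0, 1200]) cube([688, 275, 31]);
translate([20, 0, 1500]) cube([688, 275, 31]);


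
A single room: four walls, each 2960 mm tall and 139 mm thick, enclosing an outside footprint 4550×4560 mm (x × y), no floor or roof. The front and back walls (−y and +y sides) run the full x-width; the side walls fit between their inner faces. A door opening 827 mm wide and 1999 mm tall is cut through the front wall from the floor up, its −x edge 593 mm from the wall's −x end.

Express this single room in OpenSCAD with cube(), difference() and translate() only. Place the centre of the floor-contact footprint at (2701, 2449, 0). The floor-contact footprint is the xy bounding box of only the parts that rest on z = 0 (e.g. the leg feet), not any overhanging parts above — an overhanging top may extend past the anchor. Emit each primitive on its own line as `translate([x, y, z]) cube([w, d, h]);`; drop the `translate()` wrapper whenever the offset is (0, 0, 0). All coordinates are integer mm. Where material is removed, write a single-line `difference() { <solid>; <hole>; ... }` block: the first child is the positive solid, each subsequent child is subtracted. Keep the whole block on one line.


difference() { translate([426, 169, 0]) cube([4550, 139, 2960]); translate([1019, 169, 0]) cube([827, 139, 1999]); }
translate([426, 4590, 0]) cube([4550, 139, 2960]);
translate([426, 308, 0]) cube([139, 4282, 2960]);
translate([4837, 308, 0]) cube([139, 4282, 2960]);


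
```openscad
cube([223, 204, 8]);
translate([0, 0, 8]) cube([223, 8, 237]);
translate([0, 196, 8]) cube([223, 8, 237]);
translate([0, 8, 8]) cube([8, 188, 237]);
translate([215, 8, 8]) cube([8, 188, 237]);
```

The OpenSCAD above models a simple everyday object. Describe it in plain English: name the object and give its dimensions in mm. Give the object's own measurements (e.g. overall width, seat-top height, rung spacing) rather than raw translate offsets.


An open-topped rectangular box: outside dimensions 223×204×245 mm, with a uniform wall and base thickness of 8 mm. The base is a full 223×204 slab on the floor; four walls sit on top of the base. The front and back walls (the −y and +y sides) span the full width; the two side walls fit between them.


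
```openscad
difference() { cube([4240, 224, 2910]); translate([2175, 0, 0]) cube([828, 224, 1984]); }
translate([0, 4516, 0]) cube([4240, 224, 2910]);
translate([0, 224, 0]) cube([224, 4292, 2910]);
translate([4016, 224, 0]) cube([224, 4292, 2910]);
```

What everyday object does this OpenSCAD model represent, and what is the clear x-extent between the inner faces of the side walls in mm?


A single room. The interior width is 3792 mm.

Four walls enclosing a rectangle with a door in the front wall — a room. Outside width 4240 minus two 224 mm walls gives 3792 mm.


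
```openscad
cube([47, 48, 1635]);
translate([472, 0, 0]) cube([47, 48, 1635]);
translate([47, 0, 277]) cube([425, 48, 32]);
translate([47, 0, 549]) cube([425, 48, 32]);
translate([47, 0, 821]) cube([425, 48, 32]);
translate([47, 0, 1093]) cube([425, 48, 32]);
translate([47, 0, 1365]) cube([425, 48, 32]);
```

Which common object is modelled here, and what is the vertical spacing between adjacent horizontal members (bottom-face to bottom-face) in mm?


A ladder. The rung spacing is 272 mm.

Two tall 47×48 posts with 5 short bars between them — a ladder. Adjacent rungs sit at z = 277 and z = 549, so the spacing is 549 − 277 = 272 mm.


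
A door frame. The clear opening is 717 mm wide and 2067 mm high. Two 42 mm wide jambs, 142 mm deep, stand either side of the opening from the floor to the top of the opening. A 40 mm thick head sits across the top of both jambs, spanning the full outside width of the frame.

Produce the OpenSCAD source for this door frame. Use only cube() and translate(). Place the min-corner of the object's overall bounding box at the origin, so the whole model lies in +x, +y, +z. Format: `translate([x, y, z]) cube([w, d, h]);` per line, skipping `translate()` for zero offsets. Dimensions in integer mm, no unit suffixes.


cube([42, 142, 2067]);
translate([759, 0, 0]) cube([42, 142, 2067]);
translate([0, 0, 2067]) cube([801, 142, 40]);


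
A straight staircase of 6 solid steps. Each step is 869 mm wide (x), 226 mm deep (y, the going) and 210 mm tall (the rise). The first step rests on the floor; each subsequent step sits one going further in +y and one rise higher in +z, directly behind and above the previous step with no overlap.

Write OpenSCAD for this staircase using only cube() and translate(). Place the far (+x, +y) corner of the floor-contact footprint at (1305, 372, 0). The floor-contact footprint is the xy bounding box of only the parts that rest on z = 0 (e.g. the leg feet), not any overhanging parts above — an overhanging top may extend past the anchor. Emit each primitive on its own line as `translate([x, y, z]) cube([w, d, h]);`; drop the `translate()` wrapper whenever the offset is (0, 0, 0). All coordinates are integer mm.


translate([436, 146, 0]) cube([869, 226, 210]);
translate([436, 372, 210]) cube([869, 226, 210]);
translate([436, 598, 420]) cube([869, 226, 210]);
translate([436, 824, 630]) cube([869, 226, 210]);
translate([436, 1050, 840]) cube([869, 226, 210]);
translate([436, 1276, 1050]) cube([869, 226, 210]);


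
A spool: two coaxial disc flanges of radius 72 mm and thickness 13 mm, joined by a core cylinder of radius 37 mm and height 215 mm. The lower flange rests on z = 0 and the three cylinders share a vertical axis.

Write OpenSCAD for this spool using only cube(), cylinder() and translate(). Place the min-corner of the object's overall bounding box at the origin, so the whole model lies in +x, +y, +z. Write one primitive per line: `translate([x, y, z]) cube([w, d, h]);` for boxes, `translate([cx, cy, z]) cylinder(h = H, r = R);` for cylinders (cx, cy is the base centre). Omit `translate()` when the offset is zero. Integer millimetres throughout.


translate([72, 72, 0]) cylinder(h = 13, r = 72);
translate([72, 72, 13]) cylinder(h = 215, r = 37);
translate([72, 72, 228]) cylinder(h = 13, r = 72);


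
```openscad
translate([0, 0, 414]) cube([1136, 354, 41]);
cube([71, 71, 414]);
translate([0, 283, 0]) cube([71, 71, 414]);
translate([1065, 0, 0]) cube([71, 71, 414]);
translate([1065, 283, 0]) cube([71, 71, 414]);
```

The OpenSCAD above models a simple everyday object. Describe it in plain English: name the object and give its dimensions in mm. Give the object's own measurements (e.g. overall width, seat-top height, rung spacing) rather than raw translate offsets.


A long wooden bench with a 1136 mm (x) × 354 mm (y) seat, 41 mm thick, its top surface 455 mm above the floor. Four 71 mm square legs at the seat corners, flush with the edges, run from z = 0 to the seat underside.


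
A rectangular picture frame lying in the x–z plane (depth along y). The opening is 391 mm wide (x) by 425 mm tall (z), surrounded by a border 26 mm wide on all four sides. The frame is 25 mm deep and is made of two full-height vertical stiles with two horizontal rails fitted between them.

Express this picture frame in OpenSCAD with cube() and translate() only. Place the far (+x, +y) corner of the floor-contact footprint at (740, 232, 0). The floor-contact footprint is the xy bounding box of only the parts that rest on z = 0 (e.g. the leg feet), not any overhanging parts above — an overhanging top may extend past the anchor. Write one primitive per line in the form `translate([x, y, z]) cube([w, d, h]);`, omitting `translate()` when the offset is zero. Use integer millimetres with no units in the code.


translate([297, 207, 0]) cube([26, 25, 477]);
translate([714, 207, 0]) cube([26, 25, 477]);
translate([323, 207, 0]) cube([391, 25, 26]);
translate([323, 207, 451]) cube([391, 25, 26]);


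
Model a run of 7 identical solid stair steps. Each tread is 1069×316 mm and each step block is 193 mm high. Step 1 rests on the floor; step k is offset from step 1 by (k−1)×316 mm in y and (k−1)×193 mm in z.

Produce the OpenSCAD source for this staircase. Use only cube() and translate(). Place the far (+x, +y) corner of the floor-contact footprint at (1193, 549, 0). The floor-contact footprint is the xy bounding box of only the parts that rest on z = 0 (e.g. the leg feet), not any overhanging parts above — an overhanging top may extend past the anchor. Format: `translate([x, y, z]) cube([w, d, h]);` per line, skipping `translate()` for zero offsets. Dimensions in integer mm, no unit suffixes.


translate([124, 233, 0]) cube([1069, 316, 193]);
translate([124, 549, 193]) cube([1069, 316, 193]);
translate([124, 865, 386]) cube([1069, 316, 193]);
translate([124, 1181, 579]) cube([1069, 316, 193]);
translate([124, 1497, 772]) cube([1069, 316, 193]);
translate([124, 1813, 965]) cube([1069, 316, 193]);
translate([124, 2129, 1158]) cube([1069, 316, 193]);


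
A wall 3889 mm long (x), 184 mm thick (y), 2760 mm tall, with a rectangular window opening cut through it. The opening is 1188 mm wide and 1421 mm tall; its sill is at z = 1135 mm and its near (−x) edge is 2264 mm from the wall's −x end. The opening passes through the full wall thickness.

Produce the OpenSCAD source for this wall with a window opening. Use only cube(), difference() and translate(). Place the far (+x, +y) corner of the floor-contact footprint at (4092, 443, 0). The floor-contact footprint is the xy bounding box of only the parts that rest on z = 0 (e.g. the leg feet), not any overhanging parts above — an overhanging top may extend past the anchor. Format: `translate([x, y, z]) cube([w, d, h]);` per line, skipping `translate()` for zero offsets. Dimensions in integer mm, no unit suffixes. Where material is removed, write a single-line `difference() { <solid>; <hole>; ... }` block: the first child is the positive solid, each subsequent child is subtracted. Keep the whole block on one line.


difference() { translate([203, 259, 0]) cube([3889, 184, 2760]); translate([2467, 259, 1135]) cube([1188, 184, 1421]); }


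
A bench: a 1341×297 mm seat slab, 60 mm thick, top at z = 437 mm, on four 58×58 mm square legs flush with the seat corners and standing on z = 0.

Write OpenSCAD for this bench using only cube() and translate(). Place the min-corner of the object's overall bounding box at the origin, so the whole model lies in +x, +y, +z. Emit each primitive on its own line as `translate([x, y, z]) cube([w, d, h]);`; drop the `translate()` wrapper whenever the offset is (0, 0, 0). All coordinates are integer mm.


// leg_h = 437 − 60 = 377
translate([0, 0, 377]) cube([1341, 297, 60]);
cube([58, 58, 377]);
translate([0, 239, 0]) cube([58, 58, 377]);
translate([1283, 0, 0]) cube([58, 58, 377]);
translate([1283, 239, 0]) cube([58, 58, 377]);


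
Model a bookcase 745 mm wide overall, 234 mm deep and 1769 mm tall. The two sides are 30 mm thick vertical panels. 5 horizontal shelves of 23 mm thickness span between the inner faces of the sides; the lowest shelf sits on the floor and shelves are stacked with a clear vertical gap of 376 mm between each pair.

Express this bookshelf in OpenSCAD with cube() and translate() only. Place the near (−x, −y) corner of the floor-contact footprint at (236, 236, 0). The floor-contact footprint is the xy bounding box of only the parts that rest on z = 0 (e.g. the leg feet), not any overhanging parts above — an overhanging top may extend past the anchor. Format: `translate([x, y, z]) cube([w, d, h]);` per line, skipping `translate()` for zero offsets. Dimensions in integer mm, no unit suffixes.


translate([236, 236, 0]) cube([30, 234, 1769]);
translate([951, 236, 0]) cube([30, 234, 1769]);
translate([266, 236, 0]) cube([685, 234, 23]);
translate([266, 236, 399]) cube([685, 234, 23]);
translate([266, 236, 798]) cube([685, 234, 23]);
translate([266, 236, 1197]) cube([685, 234, 23]);
translate([266, 236, 1596]) cube([685, 234, 23]);


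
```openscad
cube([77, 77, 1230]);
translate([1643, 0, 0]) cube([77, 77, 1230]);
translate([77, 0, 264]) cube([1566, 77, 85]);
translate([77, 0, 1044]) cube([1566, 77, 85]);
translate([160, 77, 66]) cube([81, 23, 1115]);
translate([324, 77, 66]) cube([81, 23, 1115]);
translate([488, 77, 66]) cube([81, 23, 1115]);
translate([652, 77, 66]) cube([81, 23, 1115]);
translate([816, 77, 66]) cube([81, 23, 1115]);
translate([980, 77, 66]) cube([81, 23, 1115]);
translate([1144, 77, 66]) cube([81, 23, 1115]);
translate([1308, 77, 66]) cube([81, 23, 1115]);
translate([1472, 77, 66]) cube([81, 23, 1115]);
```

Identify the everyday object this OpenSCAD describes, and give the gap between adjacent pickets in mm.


A fence section. The picket gap is 83 mm.

Two posts, two rails, 9 pickets — a fence section. Span 1566 mm holds 9 pickets of 81 mm with 10 equal gaps: ⌊(1566 − 9·81) / 10⌋ = 83 mm.


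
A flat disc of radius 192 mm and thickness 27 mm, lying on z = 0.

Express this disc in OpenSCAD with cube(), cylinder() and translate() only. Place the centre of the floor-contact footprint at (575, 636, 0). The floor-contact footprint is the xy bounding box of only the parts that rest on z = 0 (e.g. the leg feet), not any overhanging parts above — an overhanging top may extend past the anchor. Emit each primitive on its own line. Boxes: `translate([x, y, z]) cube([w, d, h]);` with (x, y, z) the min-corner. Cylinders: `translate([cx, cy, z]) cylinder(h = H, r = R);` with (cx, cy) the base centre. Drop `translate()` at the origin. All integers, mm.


translate([575, 636, 0]) cylinder(h = 27, r = 192);


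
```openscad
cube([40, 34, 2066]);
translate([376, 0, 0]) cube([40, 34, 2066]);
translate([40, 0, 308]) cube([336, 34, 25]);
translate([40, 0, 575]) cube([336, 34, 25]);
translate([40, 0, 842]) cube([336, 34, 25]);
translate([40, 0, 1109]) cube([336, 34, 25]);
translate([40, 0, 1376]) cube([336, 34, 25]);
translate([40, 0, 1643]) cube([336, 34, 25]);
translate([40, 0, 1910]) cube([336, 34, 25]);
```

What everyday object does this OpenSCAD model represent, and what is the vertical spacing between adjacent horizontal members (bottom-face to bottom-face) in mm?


A ladder. The rung spacing is 267 mm.

Two tall 40×34 posts with 7 short bars between them — a ladder. Adjacent rungs sit at z = 308 and z = 575, so the spacing is 575 − 308 = 267 mm.


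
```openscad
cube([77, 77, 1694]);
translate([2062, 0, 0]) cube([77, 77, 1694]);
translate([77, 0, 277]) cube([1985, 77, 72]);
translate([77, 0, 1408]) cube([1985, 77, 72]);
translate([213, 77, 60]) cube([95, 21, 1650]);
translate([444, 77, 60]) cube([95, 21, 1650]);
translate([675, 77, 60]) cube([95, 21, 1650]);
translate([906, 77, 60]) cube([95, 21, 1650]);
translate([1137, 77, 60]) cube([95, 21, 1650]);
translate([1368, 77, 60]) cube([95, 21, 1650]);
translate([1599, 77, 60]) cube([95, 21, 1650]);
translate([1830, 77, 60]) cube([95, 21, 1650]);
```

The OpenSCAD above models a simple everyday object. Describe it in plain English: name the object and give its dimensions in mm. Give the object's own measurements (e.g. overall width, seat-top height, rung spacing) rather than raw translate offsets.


A fence section. Two 77×77 mm posts, 1694 mm tall, stand on the floor with a clear span of 1985 mm between their inner faces. Two horizontal rails of 77×72 mm section span the gap between the posts with their undersides at z = 277 mm and z = 1408 mm, flush with the posts' −y face. 8 pickets, each 95 mm wide, 21 mm thick and 1650 mm tall, are fixed to the +y face of the rails with their bottoms at z = 60 mm, spaced across the span with a 136 mm gap after the −x post and between neighbouring pickets, with 137 mm left before the +x post.


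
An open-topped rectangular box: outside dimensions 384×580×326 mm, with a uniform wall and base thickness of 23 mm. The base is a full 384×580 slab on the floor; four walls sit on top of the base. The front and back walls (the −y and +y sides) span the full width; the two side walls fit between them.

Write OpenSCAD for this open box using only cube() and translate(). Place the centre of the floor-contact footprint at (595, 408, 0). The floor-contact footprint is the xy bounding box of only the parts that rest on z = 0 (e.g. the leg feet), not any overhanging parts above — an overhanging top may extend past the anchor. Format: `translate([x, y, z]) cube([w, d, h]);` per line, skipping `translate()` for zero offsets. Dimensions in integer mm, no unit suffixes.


translate([403, 118, 0]) cube([384, 580, 23]);
translate([403, 118, 23]) cube([384, 23, 303]);
translate([403, 675, 23]) cube([384, 23, 303]);
translate([403, 141, 23]) cube([23, 534, 303]);
translate([764, 141, 23]) cube([23, 534, 303]);


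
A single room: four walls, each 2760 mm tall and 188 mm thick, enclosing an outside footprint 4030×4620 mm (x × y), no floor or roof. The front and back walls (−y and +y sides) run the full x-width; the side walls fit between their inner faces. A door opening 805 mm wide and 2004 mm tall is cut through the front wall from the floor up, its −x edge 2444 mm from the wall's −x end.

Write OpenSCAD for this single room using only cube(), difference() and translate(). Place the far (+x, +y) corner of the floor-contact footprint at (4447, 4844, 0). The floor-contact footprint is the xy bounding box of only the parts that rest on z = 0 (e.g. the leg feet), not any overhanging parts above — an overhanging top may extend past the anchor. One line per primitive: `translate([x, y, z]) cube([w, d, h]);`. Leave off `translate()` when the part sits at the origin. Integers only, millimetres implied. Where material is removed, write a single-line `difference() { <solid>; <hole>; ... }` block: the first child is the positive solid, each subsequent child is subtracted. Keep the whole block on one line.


difference() { translate([417, 224, 0]) cube([4030, 188, 2760]); translate([2861, 224, 0]) cube([805, 188, 2004]); }
translate([417, 4656, 0]) cube([4030, 188, 2760]);
translate([417, 412, 0]) cube([188, 4244, 2760]);
translate([4259, 412, 0]) cube([188, 4244, 2760]);


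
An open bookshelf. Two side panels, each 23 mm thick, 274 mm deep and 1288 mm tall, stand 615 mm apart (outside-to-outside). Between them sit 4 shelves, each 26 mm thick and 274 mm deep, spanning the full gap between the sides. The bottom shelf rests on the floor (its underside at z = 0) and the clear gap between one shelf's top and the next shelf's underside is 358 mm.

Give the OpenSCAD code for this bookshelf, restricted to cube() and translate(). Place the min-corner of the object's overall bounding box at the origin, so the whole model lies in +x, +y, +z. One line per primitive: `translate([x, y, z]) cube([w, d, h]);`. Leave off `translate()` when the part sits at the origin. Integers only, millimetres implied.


cube([23, 274, 1288]);
translate([592, 0, 0]) cube([23, 274, 1288]);
translate([23, 0, 0]) cube([569, 274, 26]);
translate([23, 0, 384]) cube([569, 274, 26]);
translate([23, 0, 768]) cube([569, 274, 26]);
translate([23, 0, 1152]) cube([569, 274, 26]);


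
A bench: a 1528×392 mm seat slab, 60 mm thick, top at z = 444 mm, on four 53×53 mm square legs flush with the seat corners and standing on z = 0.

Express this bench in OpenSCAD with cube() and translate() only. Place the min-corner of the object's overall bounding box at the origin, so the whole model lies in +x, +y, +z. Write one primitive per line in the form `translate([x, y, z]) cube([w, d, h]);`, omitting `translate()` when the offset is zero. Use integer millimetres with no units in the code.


// leg_h = 444 − 60 = 384
translate([0, 0, 384]) cube([1528, 392, 60]);
cube([53, 53, 384]);
translate([0, 339, 0]) cube([53, 53, 384]);
translate([1475, 0, 0]) cube([53, 53, 384]);
translate([1475, 339, 0]) cube([53, 53, 384]);


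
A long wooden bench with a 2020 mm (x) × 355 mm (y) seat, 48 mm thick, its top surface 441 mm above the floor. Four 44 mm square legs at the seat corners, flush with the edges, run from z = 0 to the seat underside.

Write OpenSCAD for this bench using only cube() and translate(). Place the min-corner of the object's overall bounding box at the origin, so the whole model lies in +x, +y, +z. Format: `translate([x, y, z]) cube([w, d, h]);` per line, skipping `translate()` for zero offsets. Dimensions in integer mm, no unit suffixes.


translate([0, 0, 393]) cube([2020, 355, 48]);
cube([44, 44, 393]);
translate([0, 311, 0]) cube([44, 44, 393]);
translate([1976, 0, 0]) cube([44, 44, 393]);
translate([1976, 311, 0]) cube([44, 44, 393]);


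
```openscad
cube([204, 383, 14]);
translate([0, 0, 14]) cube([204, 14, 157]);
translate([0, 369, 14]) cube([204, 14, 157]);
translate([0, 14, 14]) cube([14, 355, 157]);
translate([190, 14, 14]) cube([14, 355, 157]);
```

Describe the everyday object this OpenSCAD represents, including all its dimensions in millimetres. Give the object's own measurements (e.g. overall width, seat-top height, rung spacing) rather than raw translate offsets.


An open-topped rectangular box: outside dimensions 204×383×171 mm, with a uniform wall and base thickness of 14 mm. The base is a full 204×383 slab on the floor; four walls sit on top of the base. The front and back walls (the −y and +y sides) span the full width; the two side walls fit between them.
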